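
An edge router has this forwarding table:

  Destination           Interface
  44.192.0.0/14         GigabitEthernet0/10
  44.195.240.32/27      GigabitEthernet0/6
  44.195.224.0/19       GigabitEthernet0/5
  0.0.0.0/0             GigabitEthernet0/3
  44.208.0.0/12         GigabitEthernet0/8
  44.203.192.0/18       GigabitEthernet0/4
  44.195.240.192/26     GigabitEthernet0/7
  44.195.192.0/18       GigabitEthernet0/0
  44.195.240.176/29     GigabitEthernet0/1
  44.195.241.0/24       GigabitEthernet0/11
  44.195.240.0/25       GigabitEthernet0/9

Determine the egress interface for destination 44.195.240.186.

GigabitEthernet0/5

Routes whose prefix contains 44.195.240.186:
  0.0.0.0/0 (default, matches everything) -> GigabitEthernet0/3
  44.192.0.0/14 (44.192.0.0 - 44.195.255.255) -> GigabitEthernet0/10
  44.195.192.0/18 (44.195.192.0 - 44.195.255.255) -> GigabitEthernet0/0
  44.195.224.0/19 (44.195.224.0 - 44.195.255.255) -> GigabitEthernet0/5
More-specific entries that do NOT match:
  44.195.240.176/29 (44.195.240.176 - 44.195.240.183) does not contain 44.195.240.186
  44.195.240.32/27 (44.195.240.32 - 44.195.240.63) does not contain 44.195.240.186
  44.195.240.192/26 (44.195.240.192 - 44.195.240.255) does not contain 44.195.240.186
  44.195.240.0/25 (44.195.240.0 - 44.195.240.127) does not contain 44.195.240.186
  44.195.241.0/24 (44.195.241.0 - 44.195.241.255) does not contain 44.195.240.186
Longest matching prefix is /19 -> interface GigabitEthernet0/5.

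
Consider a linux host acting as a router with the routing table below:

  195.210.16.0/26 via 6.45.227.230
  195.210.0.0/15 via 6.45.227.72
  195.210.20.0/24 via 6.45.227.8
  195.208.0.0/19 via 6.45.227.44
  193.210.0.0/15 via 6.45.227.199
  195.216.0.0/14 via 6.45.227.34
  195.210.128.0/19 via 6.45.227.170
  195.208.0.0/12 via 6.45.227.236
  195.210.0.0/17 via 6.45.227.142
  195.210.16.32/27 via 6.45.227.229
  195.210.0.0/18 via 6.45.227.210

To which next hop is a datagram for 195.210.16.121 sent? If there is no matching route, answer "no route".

Routes whose prefix contains 195.210.16.121:
  195.208.0.0/12 (195.208.0.0 - 195.223.255.255) -> 6.45.227.236
  195.210.0.0/15 (195.210.0.0 - 195.211.255.255) -> 6.45.227.72
  195.210.0.0/17 (195.210.0.0 - 195.210.127.255) -> 6.45.227.142
  195.210.0.0/18 (195.210.0.0 - 195.210.63.255) -> 6.45.227.210
More-specific entries that do NOT match:
  195.210.16.32/27 (195.210.16.32 - 195.210.16.63) does not contain 195.210.16.121
  195.210.16.0/26 (195.210.16.0 - 195.210.16.63) does not contain 195.210.16.121
  195.210.20.0/24 (195.210.20.0 - 195.210.20.255) does not contain 195.210.16.121
  195.208.0.0/19 (195.208.0.0 - 195.208.31.255) does not contain 195.210.16.121
  195.210.128.0/19 (195.210.128.0 - 195.210.159.255) does not contain 195.210.16.121
Longest matching prefix is /18 -> next hop 6.45.227.210.

6.45.227.210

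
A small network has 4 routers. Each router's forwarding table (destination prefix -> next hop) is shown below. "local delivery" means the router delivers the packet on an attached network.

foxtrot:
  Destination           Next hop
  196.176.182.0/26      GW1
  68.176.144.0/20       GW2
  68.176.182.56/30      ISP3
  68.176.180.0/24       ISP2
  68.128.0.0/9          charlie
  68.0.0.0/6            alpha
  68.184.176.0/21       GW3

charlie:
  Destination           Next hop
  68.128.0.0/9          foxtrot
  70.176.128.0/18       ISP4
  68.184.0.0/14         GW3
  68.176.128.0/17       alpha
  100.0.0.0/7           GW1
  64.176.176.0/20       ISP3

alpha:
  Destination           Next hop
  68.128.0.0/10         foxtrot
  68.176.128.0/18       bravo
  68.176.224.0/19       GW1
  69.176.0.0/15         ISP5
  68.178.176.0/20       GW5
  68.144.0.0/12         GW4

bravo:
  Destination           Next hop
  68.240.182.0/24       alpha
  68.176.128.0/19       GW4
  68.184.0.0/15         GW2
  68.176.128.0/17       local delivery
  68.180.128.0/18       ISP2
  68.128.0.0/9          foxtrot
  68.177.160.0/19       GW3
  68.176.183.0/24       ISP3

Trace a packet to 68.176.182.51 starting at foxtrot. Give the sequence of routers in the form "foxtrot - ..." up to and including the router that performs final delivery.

foxtrot - charlie - alpha - bravo

At foxtrot: longest match for 68.176.182.51 is 68.128.0.0/9 -> charlie
At charlie: longest match for 68.176.182.51 is 68.176.128.0/17 -> alpha
At alpha: longest match for 68.176.182.51 is 68.176.128.0/18 -> bravo
At bravo: longest match for 68.176.182.51 is 68.176.128.0/17 -> local delivery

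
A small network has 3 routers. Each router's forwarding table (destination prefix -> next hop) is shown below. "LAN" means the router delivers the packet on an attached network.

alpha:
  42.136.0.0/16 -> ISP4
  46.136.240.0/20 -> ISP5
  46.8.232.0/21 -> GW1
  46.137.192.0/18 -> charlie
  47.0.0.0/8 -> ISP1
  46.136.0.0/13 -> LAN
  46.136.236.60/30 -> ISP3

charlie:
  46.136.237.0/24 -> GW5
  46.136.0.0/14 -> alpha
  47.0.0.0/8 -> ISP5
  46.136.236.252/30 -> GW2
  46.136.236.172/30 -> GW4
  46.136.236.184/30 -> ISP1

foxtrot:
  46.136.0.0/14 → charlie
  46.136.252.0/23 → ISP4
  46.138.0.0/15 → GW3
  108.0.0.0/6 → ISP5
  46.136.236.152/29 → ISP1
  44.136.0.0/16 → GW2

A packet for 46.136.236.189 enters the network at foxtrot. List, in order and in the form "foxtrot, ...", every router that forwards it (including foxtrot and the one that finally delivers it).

foxtrot, charlie, alpha

At foxtrot: longest match for 46.136.236.189 is 46.136.0.0/14 -> charlie
At charlie: longest match for 46.136.236.189 is 46.136.0.0/14 -> alpha
At alpha: longest match for 46.136.236.189 is 46.136.0.0/13 -> LAN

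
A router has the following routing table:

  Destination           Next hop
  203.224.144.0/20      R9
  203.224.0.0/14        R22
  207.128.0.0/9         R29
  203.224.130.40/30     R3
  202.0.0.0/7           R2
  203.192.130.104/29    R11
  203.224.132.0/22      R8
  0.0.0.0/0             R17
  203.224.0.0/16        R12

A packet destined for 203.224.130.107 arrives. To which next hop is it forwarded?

Routes whose prefix contains 203.224.130.107:
  0.0.0.0/0 (default, matches everything) -> R17
  202.0.0.0/7 (202.0.0.0 - 203.255.255.255) -> R2
  203.224.0.0/14 (203.224.0.0 - 203.227.255.255) -> R22
  203.224.0.0/16 (203.224.0.0 - 203.224.255.255) -> R12
More-specific entries that do NOT match:
  203.224.130.40/30 (203.224.130.40 - 203.224.130.43) does not contain 203.224.130.107
  203.192.130.104/29 (203.192.130.104 - 203.192.130.111) does not contain 203.224.130.107
  203.224.132.0/22 (203.224.132.0 - 203.224.135.255) does not contain 203.224.130.107
  203.224.144.0/20 (203.224.144.0 - 203.224.159.255) does not contain 203.224.130.107
Longest matching prefix is /16 -> next hop R12.

R12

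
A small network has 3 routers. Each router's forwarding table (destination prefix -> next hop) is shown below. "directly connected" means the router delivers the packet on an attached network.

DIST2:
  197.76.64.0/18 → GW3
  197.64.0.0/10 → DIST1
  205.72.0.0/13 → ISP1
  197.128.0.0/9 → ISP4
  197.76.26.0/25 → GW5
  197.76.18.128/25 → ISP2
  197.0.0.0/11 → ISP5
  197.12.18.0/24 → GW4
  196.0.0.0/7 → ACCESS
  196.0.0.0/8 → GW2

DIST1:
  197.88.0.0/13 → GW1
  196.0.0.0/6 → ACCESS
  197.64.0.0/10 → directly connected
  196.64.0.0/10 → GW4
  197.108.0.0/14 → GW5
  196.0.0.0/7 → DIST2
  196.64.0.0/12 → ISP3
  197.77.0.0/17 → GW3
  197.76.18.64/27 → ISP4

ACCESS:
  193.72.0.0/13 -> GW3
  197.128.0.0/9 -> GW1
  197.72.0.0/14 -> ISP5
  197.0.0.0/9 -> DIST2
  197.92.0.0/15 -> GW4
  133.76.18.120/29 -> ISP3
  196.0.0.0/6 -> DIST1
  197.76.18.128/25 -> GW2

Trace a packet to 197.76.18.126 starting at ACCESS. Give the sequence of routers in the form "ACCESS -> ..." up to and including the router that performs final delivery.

At ACCESS: longest match for 197.76.18.126 is 197.0.0.0/9 -> DIST2
At DIST2: longest match for 197.76.18.126 is 197.64.0.0/10 -> DIST1
At DIST1: longest match for 197.76.18.126 is 197.64.0.0/10 -> directly connected

ACCESS -> DIST2 -> DIST1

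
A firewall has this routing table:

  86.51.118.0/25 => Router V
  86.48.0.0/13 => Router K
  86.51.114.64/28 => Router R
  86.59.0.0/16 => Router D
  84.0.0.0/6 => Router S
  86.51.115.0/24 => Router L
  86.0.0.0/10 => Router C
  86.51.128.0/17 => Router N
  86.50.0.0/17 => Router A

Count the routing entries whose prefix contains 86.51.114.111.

3

Prefixes containing 86.51.114.111:
  84.0.0.0/6 (84.0.0.0 - 87.255.255.255)
  86.0.0.0/10 (86.0.0.0 - 86.63.255.255)
  86.48.0.0/13 (86.48.0.0 - 86.55.255.255)
Total matching entries: 3.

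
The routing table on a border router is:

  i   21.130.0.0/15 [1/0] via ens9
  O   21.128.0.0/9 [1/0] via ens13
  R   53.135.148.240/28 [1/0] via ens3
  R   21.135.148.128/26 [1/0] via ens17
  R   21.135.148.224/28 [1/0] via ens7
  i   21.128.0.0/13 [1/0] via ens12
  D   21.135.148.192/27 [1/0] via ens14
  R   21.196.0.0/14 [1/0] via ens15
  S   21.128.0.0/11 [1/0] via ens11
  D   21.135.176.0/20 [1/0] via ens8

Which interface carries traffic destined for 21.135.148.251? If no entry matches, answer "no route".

Routes whose prefix contains 21.135.148.251:
  21.128.0.0/9 (21.128.0.0 - 21.255.255.255) -> ens13
  21.128.0.0/11 (21.128.0.0 - 21.159.255.255) -> ens11
  21.128.0.0/13 (21.128.0.0 - 21.135.255.255) -> ens12
More-specific entries that do NOT match:
  53.135.148.240/28 (53.135.148.240 - 53.135.148.255) does not contain 21.135.148.251
  21.135.148.224/28 (21.135.148.224 - 21.135.148.239) does not contain 21.135.148.251
  21.135.148.192/27 (21.135.148.192 - 21.135.148.223) does not contain 21.135.148.251
  21.135.148.128/26 (21.135.148.128 - 21.135.148.191) does not contain 21.135.148.251
  21.135.176.0/20 (21.135.176.0 - 21.135.191.255) does not contain 21.135.148.251
  21.130.0.0/15 (21.130.0.0 - 21.131.255.255) does not contain 21.135.148.251
  21.196.0.0/14 (21.196.0.0 - 21.199.255.255) does not contain 21.135.148.251
Longest matching prefix is /13 -> interface ens12.

ens12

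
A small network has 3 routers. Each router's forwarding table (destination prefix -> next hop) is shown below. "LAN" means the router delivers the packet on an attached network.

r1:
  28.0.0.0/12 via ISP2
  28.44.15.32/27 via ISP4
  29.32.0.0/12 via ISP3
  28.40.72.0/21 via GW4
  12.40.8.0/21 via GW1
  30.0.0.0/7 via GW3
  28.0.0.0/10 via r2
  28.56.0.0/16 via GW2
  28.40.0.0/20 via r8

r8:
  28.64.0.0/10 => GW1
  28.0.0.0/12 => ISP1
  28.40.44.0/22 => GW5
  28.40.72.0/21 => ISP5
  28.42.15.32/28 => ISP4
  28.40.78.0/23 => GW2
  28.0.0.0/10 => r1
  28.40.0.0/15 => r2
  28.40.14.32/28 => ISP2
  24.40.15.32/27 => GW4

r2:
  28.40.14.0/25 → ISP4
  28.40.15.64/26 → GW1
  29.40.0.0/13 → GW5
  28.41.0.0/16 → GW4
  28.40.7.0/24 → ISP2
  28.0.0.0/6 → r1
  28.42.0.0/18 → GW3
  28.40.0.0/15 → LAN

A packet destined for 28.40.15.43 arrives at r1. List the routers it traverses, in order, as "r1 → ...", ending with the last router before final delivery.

r1 → r8 → r2

At r1: longest match for 28.40.15.43 is 28.40.0.0/20 -> r8
At r8: longest match for 28.40.15.43 is 28.40.0.0/15 -> r2
At r2: longest match for 28.40.15.43 is 28.40.0.0/15 -> LAN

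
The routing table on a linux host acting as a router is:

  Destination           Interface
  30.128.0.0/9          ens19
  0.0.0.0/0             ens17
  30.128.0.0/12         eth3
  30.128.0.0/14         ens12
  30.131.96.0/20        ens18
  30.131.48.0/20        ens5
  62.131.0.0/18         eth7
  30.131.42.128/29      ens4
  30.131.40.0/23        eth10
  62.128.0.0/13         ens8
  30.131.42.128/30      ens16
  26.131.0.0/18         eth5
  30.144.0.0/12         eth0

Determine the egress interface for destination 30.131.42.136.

Routes whose prefix contains 30.131.42.136:
  0.0.0.0/0 (default, matches everything) -> ens17
  30.128.0.0/9 (30.128.0.0 - 30.255.255.255) -> ens19
  30.128.0.0/12 (30.128.0.0 - 30.143.255.255) -> eth3
  30.128.0.0/14 (30.128.0.0 - 30.131.255.255) -> ens12
More-specific entries that do NOT match:
  30.131.42.128/30 (30.131.42.128 - 30.131.42.131) does not contain 30.131.42.136
  30.131.42.128/29 (30.131.42.128 - 30.131.42.135) does not contain 30.131.42.136
  30.131.40.0/23 (30.131.40.0 - 30.131.41.255) does not contain 30.131.42.136
  30.131.96.0/20 (30.131.96.0 - 30.131.111.255) does not contain 30.131.42.136
  30.131.48.0/20 (30.131.48.0 - 30.131.63.255) does not contain 30.131.42.136
  62.131.0.0/18 (62.131.0.0 - 62.131.63.255) does not contain 30.131.42.136
  26.131.0.0/18 (26.131.0.0 - 26.131.63.255) does not contain 30.131.42.136
Longest matching prefix is /14 -> interface ens12.

ens12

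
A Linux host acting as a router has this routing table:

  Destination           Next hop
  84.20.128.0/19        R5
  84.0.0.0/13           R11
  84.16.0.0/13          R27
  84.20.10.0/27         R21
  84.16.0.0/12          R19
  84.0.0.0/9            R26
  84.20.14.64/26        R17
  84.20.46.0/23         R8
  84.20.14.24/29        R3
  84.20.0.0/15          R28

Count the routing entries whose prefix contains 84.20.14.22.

Prefixes containing 84.20.14.22:
  84.0.0.0/9 (84.0.0.0 - 84.127.255.255)
  84.16.0.0/12 (84.16.0.0 - 84.31.255.255)
  84.16.0.0/13 (84.16.0.0 - 84.23.255.255)
  84.20.0.0/15 (84.20.0.0 - 84.21.255.255)
Total matching entries: 4.

4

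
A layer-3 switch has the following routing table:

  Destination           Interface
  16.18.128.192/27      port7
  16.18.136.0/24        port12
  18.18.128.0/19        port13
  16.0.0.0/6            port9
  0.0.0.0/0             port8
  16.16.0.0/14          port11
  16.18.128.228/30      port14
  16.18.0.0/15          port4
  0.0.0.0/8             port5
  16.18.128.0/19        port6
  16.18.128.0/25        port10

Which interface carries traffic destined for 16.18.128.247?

Routes whose prefix contains 16.18.128.247:
  0.0.0.0/0 (default, matches everything) -> port8
  16.0.0.0/6 (16.0.0.0 - 19.255.255.255) -> port9
  16.16.0.0/14 (16.16.0.0 - 16.19.255.255) -> port11
  16.18.0.0/15 (16.18.0.0 - 16.19.255.255) -> port4
  16.18.128.0/19 (16.18.128.0 - 16.18.159.255) -> port6
More-specific entries that do NOT match:
  16.18.128.228/30 (16.18.128.228 - 16.18.128.231) does not contain 16.18.128.247
  16.18.128.192/27 (16.18.128.192 - 16.18.128.223) does not contain 16.18.128.247
  16.18.128.0/25 (16.18.128.0 - 16.18.128.127) does not contain 16.18.128.247
  16.18.136.0/24 (16.18.136.0 - 16.18.136.255) does not contain 16.18.128.247
Longest matching prefix is /19 -> interface port6.

port6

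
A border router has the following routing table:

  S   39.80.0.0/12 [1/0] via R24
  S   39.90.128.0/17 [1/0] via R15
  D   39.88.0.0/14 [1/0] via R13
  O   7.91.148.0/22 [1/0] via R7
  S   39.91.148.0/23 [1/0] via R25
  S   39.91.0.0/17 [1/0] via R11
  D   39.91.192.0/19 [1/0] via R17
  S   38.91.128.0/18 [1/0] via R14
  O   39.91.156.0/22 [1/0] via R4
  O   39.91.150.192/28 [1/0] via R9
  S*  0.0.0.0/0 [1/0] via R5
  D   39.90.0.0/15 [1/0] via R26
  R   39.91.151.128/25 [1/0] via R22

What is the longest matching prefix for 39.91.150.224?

Entries matching 39.91.150.224:
  0.0.0.0/0 (default, matches everything)
  39.80.0.0/12 (39.80.0.0 - 39.95.255.255)
  39.88.0.0/14 (39.88.0.0 - 39.91.255.255)
  39.90.0.0/15 (39.90.0.0 - 39.91.255.255)
Most specific is 39.90.0.0/15.

39.90.0.0/15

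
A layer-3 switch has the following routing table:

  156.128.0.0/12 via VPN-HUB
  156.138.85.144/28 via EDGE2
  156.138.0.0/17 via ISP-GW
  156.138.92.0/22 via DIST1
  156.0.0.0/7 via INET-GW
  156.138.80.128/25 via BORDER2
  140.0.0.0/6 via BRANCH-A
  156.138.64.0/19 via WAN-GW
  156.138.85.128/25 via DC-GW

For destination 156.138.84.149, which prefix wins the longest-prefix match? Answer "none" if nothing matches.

156.138.64.0/19

Entries matching 156.138.84.149:
  156.0.0.0/7 (156.0.0.0 - 157.255.255.255)
  156.128.0.0/12 (156.128.0.0 - 156.143.255.255)
  156.138.0.0/17 (156.138.0.0 - 156.138.127.255)
  156.138.64.0/19 (156.138.64.0 - 156.138.95.255)
Most specific is 156.138.64.0/19.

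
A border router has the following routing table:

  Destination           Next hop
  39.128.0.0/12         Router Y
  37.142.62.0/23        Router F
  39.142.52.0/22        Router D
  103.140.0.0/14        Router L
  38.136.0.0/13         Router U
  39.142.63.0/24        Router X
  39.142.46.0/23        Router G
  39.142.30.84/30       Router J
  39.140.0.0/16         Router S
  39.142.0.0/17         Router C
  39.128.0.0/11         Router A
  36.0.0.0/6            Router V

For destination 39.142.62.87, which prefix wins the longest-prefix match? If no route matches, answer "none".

39.142.0.0/17

Entries matching 39.142.62.87:
  36.0.0.0/6 (36.0.0.0 - 39.255.255.255)
  39.128.0.0/11 (39.128.0.0 - 39.159.255.255)
  39.128.0.0/12 (39.128.0.0 - 39.143.255.255)
  39.142.0.0/17 (39.142.0.0 - 39.142.127.255)
Most specific is 39.142.0.0/17.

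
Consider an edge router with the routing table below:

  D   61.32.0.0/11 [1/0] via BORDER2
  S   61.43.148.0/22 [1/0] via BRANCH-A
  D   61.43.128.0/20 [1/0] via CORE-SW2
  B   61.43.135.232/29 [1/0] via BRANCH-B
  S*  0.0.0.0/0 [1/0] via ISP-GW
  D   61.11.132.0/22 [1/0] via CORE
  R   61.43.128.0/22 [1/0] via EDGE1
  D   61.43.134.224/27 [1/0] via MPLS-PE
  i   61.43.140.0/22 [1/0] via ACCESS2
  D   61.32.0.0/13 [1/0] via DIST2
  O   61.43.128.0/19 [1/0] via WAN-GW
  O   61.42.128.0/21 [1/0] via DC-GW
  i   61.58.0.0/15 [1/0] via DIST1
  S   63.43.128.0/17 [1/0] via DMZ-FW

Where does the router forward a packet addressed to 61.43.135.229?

CORE-SW2

Routes whose prefix contains 61.43.135.229:
  0.0.0.0/0 (default, matches everything) -> ISP-GW
  61.32.0.0/11 (61.32.0.0 - 61.63.255.255) -> BORDER2
  61.43.128.0/19 (61.43.128.0 - 61.43.159.255) -> WAN-GW
  61.43.128.0/20 (61.43.128.0 - 61.43.143.255) -> CORE-SW2
More-specific entries that do NOT match:
  61.43.135.232/29 (61.43.135.232 - 61.43.135.239) does not contain 61.43.135.229
  61.43.134.224/27 (61.43.134.224 - 61.43.134.255) does not contain 61.43.135.229
  61.43.148.0/22 (61.43.148.0 - 61.43.151.255) does not contain 61.43.135.229
  61.11.132.0/22 (61.11.132.0 - 61.11.135.255) does not contain 61.43.135.229
  61.43.128.0/22 (61.43.128.0 - 61.43.131.255) does not contain 61.43.135.229
  61.43.140.0/22 (61.43.140.0 - 61.43.143.255) does not contain 61.43.135.229
  61.42.128.0/21 (61.42.128.0 - 61.42.135.255) does not contain 61.43.135.229
Longest matching prefix is /20 -> next hop CORE-SW2.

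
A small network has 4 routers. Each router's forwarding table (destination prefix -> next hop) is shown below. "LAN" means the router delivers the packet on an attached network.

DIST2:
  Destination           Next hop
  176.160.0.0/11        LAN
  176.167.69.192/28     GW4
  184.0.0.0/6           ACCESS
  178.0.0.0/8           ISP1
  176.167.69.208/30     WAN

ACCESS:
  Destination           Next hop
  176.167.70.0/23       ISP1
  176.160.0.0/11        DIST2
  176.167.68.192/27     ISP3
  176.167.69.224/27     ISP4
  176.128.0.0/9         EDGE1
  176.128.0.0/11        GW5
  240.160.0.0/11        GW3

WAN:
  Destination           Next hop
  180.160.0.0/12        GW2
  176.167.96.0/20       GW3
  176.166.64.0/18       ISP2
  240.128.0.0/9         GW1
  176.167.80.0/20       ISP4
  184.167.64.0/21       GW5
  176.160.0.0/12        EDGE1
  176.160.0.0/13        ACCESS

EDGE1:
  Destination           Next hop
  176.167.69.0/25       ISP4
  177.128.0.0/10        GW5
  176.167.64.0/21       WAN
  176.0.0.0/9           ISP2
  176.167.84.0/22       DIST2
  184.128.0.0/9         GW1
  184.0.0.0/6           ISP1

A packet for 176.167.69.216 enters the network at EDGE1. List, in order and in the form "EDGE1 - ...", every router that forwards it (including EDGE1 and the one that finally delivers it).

EDGE1 - WAN - ACCESS - DIST2

At EDGE1: longest match for 176.167.69.216 is 176.167.64.0/21 -> WAN
At WAN: longest match for 176.167.69.216 is 176.160.0.0/13 -> ACCESS
At ACCESS: longest match for 176.167.69.216 is 176.160.0.0/11 -> DIST2
At DIST2: longest match for 176.167.69.216 is 176.160.0.0/11 -> LAN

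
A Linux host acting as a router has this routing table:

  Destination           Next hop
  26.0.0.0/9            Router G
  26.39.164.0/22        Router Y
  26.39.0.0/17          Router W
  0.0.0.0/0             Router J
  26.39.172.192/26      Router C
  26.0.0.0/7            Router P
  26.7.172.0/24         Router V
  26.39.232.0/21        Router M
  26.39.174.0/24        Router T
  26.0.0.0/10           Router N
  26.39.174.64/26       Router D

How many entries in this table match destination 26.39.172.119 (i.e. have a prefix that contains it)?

Prefixes containing 26.39.172.119:
  0.0.0.0/0 (default, matches everything)
  26.0.0.0/7 (26.0.0.0 - 27.255.255.255)
  26.0.0.0/9 (26.0.0.0 - 26.127.255.255)
  26.0.0.0/10 (26.0.0.0 - 26.63.255.255)
Total matching entries: 4.

4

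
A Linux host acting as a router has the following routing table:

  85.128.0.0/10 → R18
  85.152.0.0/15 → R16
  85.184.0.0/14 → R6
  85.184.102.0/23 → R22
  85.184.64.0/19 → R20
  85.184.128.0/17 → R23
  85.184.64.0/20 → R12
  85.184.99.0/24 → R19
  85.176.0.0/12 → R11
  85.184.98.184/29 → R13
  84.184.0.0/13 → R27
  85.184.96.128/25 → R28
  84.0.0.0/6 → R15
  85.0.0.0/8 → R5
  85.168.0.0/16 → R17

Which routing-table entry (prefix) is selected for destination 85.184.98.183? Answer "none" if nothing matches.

85.184.0.0/14

Entries matching 85.184.98.183:
  84.0.0.0/6 (84.0.0.0 - 87.255.255.255)
  85.0.0.0/8 (85.0.0.0 - 85.255.255.255)
  85.128.0.0/10 (85.128.0.0 - 85.191.255.255)
  85.176.0.0/12 (85.176.0.0 - 85.191.255.255)
  85.184.0.0/14 (85.184.0.0 - 85.187.255.255)
Most specific is 85.184.0.0/14.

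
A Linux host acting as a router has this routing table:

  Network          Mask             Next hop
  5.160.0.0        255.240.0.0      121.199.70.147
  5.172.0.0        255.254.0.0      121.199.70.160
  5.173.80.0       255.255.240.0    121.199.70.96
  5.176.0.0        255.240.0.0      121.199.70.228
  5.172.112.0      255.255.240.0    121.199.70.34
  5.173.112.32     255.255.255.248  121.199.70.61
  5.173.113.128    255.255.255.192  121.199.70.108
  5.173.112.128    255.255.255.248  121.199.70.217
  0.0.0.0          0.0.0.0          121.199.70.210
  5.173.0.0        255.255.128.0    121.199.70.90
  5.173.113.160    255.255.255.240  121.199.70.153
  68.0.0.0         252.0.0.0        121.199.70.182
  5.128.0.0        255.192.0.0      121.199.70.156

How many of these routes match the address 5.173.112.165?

Prefixes containing 5.173.112.165:
  0.0.0.0/0 (default, matches everything)
  5.128.0.0/10 (5.128.0.0 - 5.191.255.255)
  5.160.0.0/12 (5.160.0.0 - 5.175.255.255)
  5.172.0.0/15 (5.172.0.0 - 5.173.255.255)
  5.173.0.0/17 (5.173.0.0 - 5.173.127.255)
Total matching entries: 5.

5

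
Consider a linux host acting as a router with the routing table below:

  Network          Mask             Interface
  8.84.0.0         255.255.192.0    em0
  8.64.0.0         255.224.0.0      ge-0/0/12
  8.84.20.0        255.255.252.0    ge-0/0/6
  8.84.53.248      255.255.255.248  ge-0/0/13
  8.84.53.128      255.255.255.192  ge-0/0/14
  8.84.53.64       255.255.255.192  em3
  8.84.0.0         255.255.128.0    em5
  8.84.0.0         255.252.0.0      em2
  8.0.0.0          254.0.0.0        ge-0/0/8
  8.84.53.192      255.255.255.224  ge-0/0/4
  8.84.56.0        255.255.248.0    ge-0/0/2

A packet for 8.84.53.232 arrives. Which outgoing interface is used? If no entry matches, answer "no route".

Routes whose prefix contains 8.84.53.232:
  8.0.0.0/7 (8.0.0.0 - 9.255.255.255) -> ge-0/0/8
  8.64.0.0/11 (8.64.0.0 - 8.95.255.255) -> ge-0/0/12
  8.84.0.0/14 (8.84.0.0 - 8.87.255.255) -> em2
  8.84.0.0/17 (8.84.0.0 - 8.84.127.255) -> em5
  8.84.0.0/18 (8.84.0.0 - 8.84.63.255) -> em0
More-specific entries that do NOT match:
  8.84.53.248/29 (8.84.53.248 - 8.84.53.255) does not contain 8.84.53.232
  8.84.53.192/27 (8.84.53.192 - 8.84.53.223) does not contain 8.84.53.232
  8.84.53.128/26 (8.84.53.128 - 8.84.53.191) does not contain 8.84.53.232
  8.84.53.64/26 (8.84.53.64 - 8.84.53.127) does not contain 8.84.53.232
  8.84.20.0/22 (8.84.20.0 - 8.84.23.255) does not contain 8.84.53.232
  8.84.56.0/21 (8.84.56.0 - 8.84.63.255) does not contain 8.84.53.232
Longest matching prefix is /18 -> interface em0.

em0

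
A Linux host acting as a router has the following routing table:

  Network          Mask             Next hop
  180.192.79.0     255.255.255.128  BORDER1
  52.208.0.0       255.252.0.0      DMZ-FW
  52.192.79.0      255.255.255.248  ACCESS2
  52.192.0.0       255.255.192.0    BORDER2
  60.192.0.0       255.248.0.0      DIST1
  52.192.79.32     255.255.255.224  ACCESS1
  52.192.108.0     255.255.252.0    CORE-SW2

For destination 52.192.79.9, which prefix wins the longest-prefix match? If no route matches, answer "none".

none

52.192.79.9 is outside every listed prefix and there is no default route.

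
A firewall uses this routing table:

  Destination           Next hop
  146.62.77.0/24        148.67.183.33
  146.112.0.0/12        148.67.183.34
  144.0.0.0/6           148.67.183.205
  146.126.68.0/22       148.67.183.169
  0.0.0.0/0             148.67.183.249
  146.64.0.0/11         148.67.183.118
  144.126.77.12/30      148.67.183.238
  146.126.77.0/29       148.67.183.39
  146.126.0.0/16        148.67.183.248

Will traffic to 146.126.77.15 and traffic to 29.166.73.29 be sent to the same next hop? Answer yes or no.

no

146.126.77.15: longest match 146.126.0.0/16 -> 148.67.183.248
29.166.73.29: longest match 0.0.0.0/0 -> 148.67.183.249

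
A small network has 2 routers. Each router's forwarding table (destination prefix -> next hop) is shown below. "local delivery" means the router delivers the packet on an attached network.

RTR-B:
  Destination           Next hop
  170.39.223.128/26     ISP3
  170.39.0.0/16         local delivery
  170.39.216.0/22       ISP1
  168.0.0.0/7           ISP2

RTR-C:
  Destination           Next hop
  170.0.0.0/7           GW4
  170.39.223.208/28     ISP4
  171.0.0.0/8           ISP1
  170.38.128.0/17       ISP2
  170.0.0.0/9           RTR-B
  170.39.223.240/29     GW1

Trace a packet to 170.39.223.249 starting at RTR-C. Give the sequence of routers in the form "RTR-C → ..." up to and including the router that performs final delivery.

RTR-C → RTR-B

At RTR-C: longest match for 170.39.223.249 is 170.0.0.0/9 -> RTR-B
At RTR-B: longest match for 170.39.223.249 is 170.39.0.0/16 -> local delivery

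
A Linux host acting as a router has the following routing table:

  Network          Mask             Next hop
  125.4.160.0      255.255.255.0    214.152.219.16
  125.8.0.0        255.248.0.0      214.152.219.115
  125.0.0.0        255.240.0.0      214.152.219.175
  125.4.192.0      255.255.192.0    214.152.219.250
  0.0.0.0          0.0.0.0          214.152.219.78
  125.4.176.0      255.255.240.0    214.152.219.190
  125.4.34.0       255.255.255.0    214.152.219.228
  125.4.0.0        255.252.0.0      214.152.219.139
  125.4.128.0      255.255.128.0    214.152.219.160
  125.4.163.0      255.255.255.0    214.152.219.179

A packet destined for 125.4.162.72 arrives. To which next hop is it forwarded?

Routes whose prefix contains 125.4.162.72:
  0.0.0.0/0 (default, matches everything) -> 214.152.219.78
  125.0.0.0/12 (125.0.0.0 - 125.15.255.255) -> 214.152.219.175
  125.4.0.0/14 (125.4.0.0 - 125.7.255.255) -> 214.152.219.139
  125.4.128.0/17 (125.4.128.0 - 125.4.255.255) -> 214.152.219.160
More-specific entries that do NOT match:
  125.4.160.0/24 (125.4.160.0 - 125.4.160.255) does not contain 125.4.162.72
  125.4.34.0/24 (125.4.34.0 - 125.4.34.255) does not contain 125.4.162.72
  125.4.163.0/24 (125.4.163.0 - 125.4.163.255) does not contain 125.4.162.72
  125.4.176.0/20 (125.4.176.0 - 125.4.191.255) does not contain 125.4.162.72
  125.4.192.0/18 (125.4.192.0 - 125.4.255.255) does not contain 125.4.162.72
Longest matching prefix is /17 -> next hop 214.152.219.160.

214.152.219.160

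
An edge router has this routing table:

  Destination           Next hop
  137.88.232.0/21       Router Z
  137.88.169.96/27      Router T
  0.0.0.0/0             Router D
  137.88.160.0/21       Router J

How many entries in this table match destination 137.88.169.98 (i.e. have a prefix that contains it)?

Prefixes containing 137.88.169.98:
  0.0.0.0/0 (default, matches everything)
  137.88.169.96/27 (137.88.169.96 - 137.88.169.127)
Total matching entries: 2.

2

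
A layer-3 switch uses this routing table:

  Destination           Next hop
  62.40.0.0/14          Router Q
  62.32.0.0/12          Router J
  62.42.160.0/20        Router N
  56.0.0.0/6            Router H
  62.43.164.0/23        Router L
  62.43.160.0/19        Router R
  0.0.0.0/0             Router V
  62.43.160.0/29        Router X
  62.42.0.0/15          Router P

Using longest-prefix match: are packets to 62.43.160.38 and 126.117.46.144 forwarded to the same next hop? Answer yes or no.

62.43.160.38: longest match 62.43.160.0/19 -> Router R
126.117.46.144: longest match 0.0.0.0/0 -> Router V

no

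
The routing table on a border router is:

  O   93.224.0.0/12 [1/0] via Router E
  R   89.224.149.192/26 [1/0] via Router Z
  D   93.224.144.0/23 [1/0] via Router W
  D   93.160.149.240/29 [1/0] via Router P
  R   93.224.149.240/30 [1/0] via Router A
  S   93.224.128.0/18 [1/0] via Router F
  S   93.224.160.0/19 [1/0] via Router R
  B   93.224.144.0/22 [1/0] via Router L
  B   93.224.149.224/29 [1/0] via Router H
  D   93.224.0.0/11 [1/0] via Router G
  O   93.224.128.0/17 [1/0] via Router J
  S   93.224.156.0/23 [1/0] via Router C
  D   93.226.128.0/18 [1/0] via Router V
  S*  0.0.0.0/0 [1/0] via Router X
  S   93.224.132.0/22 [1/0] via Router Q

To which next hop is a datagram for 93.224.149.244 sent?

Router F

Routes whose prefix contains 93.224.149.244:
  0.0.0.0/0 (default, matches everything) -> Router X
  93.224.0.0/11 (93.224.0.0 - 93.255.255.255) -> Router G
  93.224.0.0/12 (93.224.0.0 - 93.239.255.255) -> Router E
  93.224.128.0/17 (93.224.128.0 - 93.224.255.255) -> Router J
  93.224.128.0/18 (93.224.128.0 - 93.224.191.255) -> Router F
More-specific entries that do NOT match:
  93.224.149.240/30 (93.224.149.240 - 93.224.149.243) does not contain 93.224.149.244
  93.160.149.240/29 (93.160.149.240 - 93.160.149.247) does not contain 93.224.149.244
  93.224.149.224/29 (93.224.149.224 - 93.224.149.231) does not contain 93.224.149.244
  89.224.149.192/26 (89.224.149.192 - 89.224.149.255) does not contain 93.224.149.244
  93.224.144.0/23 (93.224.144.0 - 93.224.145.255) does not contain 93.224.149.244
  93.224.156.0/23 (93.224.156.0 - 93.224.157.255) does not contain 93.224.149.244
  93.224.144.0/22 (93.224.144.0 - 93.224.147.255) does not contain 93.224.149.244
  93.224.132.0/22 (93.224.132.0 - 93.224.135.255) does not contain 93.224.149.244
  93.224.160.0/19 (93.224.160.0 - 93.224.191.255) does not contain 93.224.149.244
Longest matching prefix is /18 -> next hop Router F.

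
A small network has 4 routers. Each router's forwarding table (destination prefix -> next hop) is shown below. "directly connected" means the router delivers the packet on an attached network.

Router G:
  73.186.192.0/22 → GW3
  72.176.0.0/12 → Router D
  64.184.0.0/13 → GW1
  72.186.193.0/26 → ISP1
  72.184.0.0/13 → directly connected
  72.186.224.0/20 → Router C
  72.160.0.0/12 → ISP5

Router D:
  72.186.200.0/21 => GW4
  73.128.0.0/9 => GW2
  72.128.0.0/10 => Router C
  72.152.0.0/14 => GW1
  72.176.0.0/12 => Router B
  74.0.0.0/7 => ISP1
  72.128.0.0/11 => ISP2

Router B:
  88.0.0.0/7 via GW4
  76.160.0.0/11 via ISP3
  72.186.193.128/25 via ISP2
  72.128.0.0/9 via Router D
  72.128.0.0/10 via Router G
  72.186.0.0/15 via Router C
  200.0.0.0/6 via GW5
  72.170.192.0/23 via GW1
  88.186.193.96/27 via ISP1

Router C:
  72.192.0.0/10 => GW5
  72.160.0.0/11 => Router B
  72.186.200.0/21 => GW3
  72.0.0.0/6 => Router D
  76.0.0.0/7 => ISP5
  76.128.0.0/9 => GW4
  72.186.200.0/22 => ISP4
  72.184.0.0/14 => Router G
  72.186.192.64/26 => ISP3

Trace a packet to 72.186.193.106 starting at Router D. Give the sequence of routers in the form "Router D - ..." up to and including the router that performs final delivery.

At Router D: longest match for 72.186.193.106 is 72.176.0.0/12 -> Router B
At Router B: longest match for 72.186.193.106 is 72.186.0.0/15 -> Router C
At Router C: longest match for 72.186.193.106 is 72.184.0.0/14 -> Router G
At Router G: longest match for 72.186.193.106 is 72.184.0.0/13 -> directly connected

Router D - Router B - Router C - Router G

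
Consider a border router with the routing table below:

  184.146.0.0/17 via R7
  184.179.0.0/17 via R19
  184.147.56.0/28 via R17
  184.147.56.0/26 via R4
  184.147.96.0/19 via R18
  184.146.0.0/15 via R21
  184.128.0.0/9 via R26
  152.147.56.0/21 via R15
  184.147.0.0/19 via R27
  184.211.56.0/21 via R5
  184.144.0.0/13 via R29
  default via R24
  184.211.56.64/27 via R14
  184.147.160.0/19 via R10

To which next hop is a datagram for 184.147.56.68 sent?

Routes whose prefix contains 184.147.56.68:
  0.0.0.0/0 (default, matches everything) -> R24
  184.128.0.0/9 (184.128.0.0 - 184.255.255.255) -> R26
  184.144.0.0/13 (184.144.0.0 - 184.151.255.255) -> R29
  184.146.0.0/15 (184.146.0.0 - 184.147.255.255) -> R21
More-specific entries that do NOT match:
  184.147.56.0/28 (184.147.56.0 - 184.147.56.15) does not contain 184.147.56.68
  184.211.56.64/27 (184.211.56.64 - 184.211.56.95) does not contain 184.147.56.68
  184.147.56.0/26 (184.147.56.0 - 184.147.56.63) does not contain 184.147.56.68
  152.147.56.0/21 (152.147.56.0 - 152.147.63.255) does not contain 184.147.56.68
  184.211.56.0/21 (184.211.56.0 - 184.211.63.255) does not contain 184.147.56.68
  184.147.96.0/19 (184.147.96.0 - 184.147.127.255) does not contain 184.147.56.68
  184.147.0.0/19 (184.147.0.0 - 184.147.31.255) does not contain 184.147.56.68
  184.147.160.0/19 (184.147.160.0 - 184.147.191.255) does not contain 184.147.56.68
  184.146.0.0/17 (184.146.0.0 - 184.146.127.255) does not contain 184.147.56.68
  184.179.0.0/17 (184.179.0.0 - 184.179.127.255) does not contain 184.147.56.68
Longest matching prefix is /15 -> next hop R21.

R21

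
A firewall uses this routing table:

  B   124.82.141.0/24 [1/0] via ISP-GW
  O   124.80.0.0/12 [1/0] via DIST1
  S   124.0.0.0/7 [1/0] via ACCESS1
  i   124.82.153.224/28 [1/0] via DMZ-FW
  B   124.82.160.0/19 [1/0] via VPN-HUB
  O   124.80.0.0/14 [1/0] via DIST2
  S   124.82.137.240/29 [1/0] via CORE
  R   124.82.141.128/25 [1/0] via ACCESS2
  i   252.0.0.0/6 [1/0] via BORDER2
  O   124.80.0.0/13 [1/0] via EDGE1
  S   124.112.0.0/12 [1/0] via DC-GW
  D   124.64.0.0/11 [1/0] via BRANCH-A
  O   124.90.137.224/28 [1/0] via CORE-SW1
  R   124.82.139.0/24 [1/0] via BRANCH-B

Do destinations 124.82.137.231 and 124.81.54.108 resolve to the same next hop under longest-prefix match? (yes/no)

124.82.137.231: longest match 124.80.0.0/14 -> DIST2
124.81.54.108: longest match 124.80.0.0/14 -> DIST2

yes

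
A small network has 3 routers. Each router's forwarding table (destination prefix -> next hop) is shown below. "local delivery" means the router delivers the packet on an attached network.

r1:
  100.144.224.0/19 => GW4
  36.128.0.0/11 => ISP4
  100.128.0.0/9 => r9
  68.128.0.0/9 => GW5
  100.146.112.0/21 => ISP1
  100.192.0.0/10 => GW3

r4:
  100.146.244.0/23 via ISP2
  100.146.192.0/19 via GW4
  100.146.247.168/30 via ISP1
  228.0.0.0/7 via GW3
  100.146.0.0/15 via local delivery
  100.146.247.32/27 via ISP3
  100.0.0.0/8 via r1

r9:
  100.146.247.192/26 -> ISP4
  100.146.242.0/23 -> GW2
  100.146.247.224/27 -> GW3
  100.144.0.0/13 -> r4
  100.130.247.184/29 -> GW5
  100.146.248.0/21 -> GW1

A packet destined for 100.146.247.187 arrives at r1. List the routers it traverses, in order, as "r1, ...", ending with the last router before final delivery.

At r1: longest match for 100.146.247.187 is 100.128.0.0/9 -> r9
At r9: longest match for 100.146.247.187 is 100.144.0.0/13 -> r4
At r4: longest match for 100.146.247.187 is 100.146.0.0/15 -> local delivery

r1, r9, r4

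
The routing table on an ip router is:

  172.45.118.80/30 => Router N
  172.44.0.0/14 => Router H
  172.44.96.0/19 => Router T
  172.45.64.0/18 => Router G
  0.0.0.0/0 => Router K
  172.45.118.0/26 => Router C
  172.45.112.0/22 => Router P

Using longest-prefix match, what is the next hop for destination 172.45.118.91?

Router G

Routes whose prefix contains 172.45.118.91:
  0.0.0.0/0 (default, matches everything) -> Router K
  172.44.0.0/14 (172.44.0.0 - 172.47.255.255) -> Router H
  172.45.64.0/18 (172.45.64.0 - 172.45.127.255) -> Router G
More-specific entries that do NOT match:
  172.45.118.80/30 (172.45.118.80 - 172.45.118.83) does not contain 172.45.118.91
  172.45.118.0/26 (172.45.118.0 - 172.45.118.63) does not contain 172.45.118.91
  172.45.112.0/22 (172.45.112.0 - 172.45.115.255) does not contain 172.45.118.91
  172.44.96.0/19 (172.44.96.0 - 172.44.127.255) does not contain 172.45.118.91
Longest matching prefix is /18 -> next hop Router G.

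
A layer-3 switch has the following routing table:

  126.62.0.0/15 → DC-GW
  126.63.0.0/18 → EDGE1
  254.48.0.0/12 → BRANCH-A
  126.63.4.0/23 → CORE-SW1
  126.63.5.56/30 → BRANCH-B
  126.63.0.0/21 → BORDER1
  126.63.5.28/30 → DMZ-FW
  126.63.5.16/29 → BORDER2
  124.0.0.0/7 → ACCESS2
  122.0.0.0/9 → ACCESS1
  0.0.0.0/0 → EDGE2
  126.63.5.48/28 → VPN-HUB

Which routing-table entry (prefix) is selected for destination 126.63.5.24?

Entries matching 126.63.5.24:
  0.0.0.0/0 (default, matches everything)
  126.62.0.0/15 (126.62.0.0 - 126.63.255.255)
  126.63.0.0/18 (126.63.0.0 - 126.63.63.255)
  126.63.0.0/21 (126.63.0.0 - 126.63.7.255)
  126.63.4.0/23 (126.63.4.0 - 126.63.5.255)
Most specific is 126.63.4.0/23.

126.63.4.0/23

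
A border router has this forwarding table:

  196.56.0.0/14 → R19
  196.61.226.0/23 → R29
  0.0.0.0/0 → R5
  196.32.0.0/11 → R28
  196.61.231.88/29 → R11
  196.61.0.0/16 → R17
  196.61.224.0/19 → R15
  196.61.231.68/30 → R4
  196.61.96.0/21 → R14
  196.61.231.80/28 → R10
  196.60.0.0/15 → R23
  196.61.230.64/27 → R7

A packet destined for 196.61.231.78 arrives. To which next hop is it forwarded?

R15

Routes whose prefix contains 196.61.231.78:
  0.0.0.0/0 (default, matches everything) -> R5
  196.32.0.0/11 (196.32.0.0 - 196.63.255.255) -> R28
  196.60.0.0/15 (196.60.0.0 - 196.61.255.255) -> R23
  196.61.0.0/16 (196.61.0.0 - 196.61.255.255) -> R17
  196.61.224.0/19 (196.61.224.0 - 196.61.255.255) -> R15
More-specific entries that do NOT match:
  196.61.231.68/30 (196.61.231.68 - 196.61.231.71) does not contain 196.61.231.78
  196.61.231.88/29 (196.61.231.88 - 196.61.231.95) does not contain 196.61.231.78
  196.61.231.80/28 (196.61.231.80 - 196.61.231.95) does not contain 196.61.231.78
  196.61.230.64/27 (196.61.230.64 - 196.61.230.95) does not contain 196.61.231.78
  196.61.226.0/23 (196.61.226.0 - 196.61.227.255) does not contain 196.61.231.78
  196.61.96.0/21 (196.61.96.0 - 196.61.103.255) does not contain 196.61.231.78
Longest matching prefix is /19 -> next hop R15.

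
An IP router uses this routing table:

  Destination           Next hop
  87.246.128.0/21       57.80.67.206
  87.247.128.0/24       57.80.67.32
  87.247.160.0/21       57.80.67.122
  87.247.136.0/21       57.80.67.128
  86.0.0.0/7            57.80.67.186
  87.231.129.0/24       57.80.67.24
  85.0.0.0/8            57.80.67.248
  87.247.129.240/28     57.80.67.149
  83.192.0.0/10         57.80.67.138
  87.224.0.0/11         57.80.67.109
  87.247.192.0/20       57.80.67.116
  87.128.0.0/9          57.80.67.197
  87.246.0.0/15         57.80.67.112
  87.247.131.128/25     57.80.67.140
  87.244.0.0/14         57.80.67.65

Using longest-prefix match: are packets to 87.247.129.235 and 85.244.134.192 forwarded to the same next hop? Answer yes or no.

87.247.129.235: longest match 87.246.0.0/15 -> 57.80.67.112
85.244.134.192: longest match 85.0.0.0/8 -> 57.80.67.248

no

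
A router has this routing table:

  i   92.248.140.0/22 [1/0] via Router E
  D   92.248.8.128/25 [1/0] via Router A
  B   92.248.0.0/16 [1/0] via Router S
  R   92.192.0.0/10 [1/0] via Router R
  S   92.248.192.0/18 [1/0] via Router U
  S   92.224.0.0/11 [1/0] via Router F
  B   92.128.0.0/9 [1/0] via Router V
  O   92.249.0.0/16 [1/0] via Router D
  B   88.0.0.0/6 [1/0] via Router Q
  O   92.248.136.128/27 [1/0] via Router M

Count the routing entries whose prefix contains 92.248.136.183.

4

Prefixes containing 92.248.136.183:
  92.128.0.0/9 (92.128.0.0 - 92.255.255.255)
  92.192.0.0/10 (92.192.0.0 - 92.255.255.255)
  92.224.0.0/11 (92.224.0.0 - 92.255.255.255)
  92.248.0.0/16 (92.248.0.0 - 92.248.255.255)
Total matching entries: 4.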